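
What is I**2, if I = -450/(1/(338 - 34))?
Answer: 18714240000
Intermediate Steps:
I = -136800 (I = -450/(1/304) = -450/1/304 = -450*304 = -136800)
I**2 = (-136800)**2 = 18714240000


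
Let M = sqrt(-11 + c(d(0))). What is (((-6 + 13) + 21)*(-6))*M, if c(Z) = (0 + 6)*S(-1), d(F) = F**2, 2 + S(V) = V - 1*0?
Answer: -168*I*sqrt(29) ≈ -904.71*I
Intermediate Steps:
S(V) = -2 + V (S(V) = -2 + (V - 1*0) = -2 + (V + 0) = -2 + V)
c(Z) = -18 (c(Z) = (0 + 6)*(-2 - 1) = 6*(-3) = -18)
M = I*sqrt(29) (M = sqrt(-11 - 18) = sqrt(-29) = I*sqrt(29) ≈ 5.3852*I)
(((-6 + 13) + 21)*(-6))*M = (((-6 + 13) + 21)*(-6))*(I*sqrt(29)) = ((7 + 21)*(-6))*(I*sqrt(29)) = (28*(-6))*(I*sqrt(29)) = -168*I*sqrt(29)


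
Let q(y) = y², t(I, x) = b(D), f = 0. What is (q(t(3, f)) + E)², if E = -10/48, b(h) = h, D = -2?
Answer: 8281/576 ≈ 14.377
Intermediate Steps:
t(I, x) = -2
E = -5/24 (E = -10*1/48 = -5/24 ≈ -0.20833)
(q(t(3, f)) + E)² = ((-2)² - 5/24)² = (4 - 5/24)² = (91/24)² = 8281/576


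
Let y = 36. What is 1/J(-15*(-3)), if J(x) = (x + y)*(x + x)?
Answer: 1/7290 ≈ 0.00013717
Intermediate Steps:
J(x) = 2*x*(36 + x) (J(x) = (x + 36)*(x + x) = (36 + x)*(2*x) = 2*x*(36 + x))
1/J(-15*(-3)) = 1/(2*(-15*(-3))*(36 - 15*(-3))) = 1/(2*45*(36 + 45)) = 1/(2*45*81) = 1/7290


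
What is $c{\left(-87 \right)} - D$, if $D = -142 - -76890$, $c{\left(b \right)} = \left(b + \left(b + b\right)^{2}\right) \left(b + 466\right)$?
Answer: $11364883$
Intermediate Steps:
$c{\left(b \right)} = \left(466 + b\right) \left(b + 4 b^{2}\right)$ ($c{\left(b \right)} = \left(b + \left(2 b\right)^{2}\right) \left(466 + b\right) = \left(b + 4 b^{2}\right) \left(466 + b\right) = \left(466 + b\right) \left(b + 4 b^{2}\right)$)
$D = 76748$ ($D = -142 + 76890 = 76748$)
$c{\left(-87 \right)} - D = - 87 \left(466 + 4 \left(-87\right)^{2} + 1865 \left(-87\right)\right) - 76748 = - 87 \left(466 + 4 \cdot 7569 - 162255\right) - 76748 = - 87 \left(466 + 30276 - 162255\right) - 76748 = \left(-87\right) \left(-131513\right) - 76748 = 11441631 - 76748 = 11364883$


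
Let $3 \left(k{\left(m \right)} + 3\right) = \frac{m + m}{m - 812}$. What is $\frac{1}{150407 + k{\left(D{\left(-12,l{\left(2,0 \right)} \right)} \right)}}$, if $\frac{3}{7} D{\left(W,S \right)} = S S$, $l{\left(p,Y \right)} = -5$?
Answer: $\frac{969}{145741426} \approx 6.6488 \cdot 10^{-6}$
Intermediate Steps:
$D{\left(W,S \right)} = \frac{7 S^{2}}{3}$ ($D{\left(W,S \right)} = \frac{7 S S}{3} = \frac{7 S^{2}}{3}$)
$k{\left(m \right)} = -3 + \frac{2 m}{3 \left(-812 + m\right)}$ ($k{\left(m \right)} = -3 + \frac{\left(m + m\right) \frac{1}{m - 812}}{3} = -3 + \frac{2 m \frac{1}{-812 + m}}{3} = -3 + \frac{2 m}{3 \left(-812 + m\right)}$)
$\frac{1}{150407 + k{\left(D{\left(-12,l{\left(2,0 \right)} \right)} \right)}} = \frac{1}{150407 + \frac{7 \left(1044 - \frac{7 \left(-5\right)^{2}}{3}\right)}{3 \left(-812 + \frac{7 \left(-5\right)^{2}}{3}\right)}} = \frac{1}{150407 + \frac{7 \left(1044 - \frac{7}{3} \cdot 25\right)}{3 \left(-812 + \frac{7}{3} \cdot 25\right)}} = \frac{1}{150407 + \frac{7 \left(1044 - \frac{175}{3}\right)}{3 \left(-812 + \frac{175}{3}\right)}} = \frac{1}{150407 + \frac{7 \left(1044 - \frac{175}{3}\right)}{3 \left(- \frac{2261}{3}\right)}} = \frac{1}{150407 + \frac{7}{3} \left(- \frac{3}{2261}\right) \frac{2957}{3}} = \frac{1}{150407 - \frac{2957}{969}} = \frac{1}{\frac{145741426}{969}} = \frac{969}{145741426}$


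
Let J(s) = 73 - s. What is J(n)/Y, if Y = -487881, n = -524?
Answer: -199/162627 ≈ -0.0012237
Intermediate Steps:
J(n)/Y = (73 - 1*(-524))/(-487881) = (73 + 524)*(-1/487881) = 597*(-1/487881) = -199/162627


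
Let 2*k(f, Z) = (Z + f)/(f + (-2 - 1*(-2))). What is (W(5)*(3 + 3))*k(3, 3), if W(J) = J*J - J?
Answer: 120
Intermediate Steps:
k(f, Z) = (Z + f)/(2*f) (k(f, Z) = ((Z + f)/(f + (-2 - 1*(-2))))/2 = ((Z + f)/(f + (-2 + 2)))/2 = ((Z + f)/(f + 0))/2 = ((Z + f)/f)/2 = (Z + f)/(2*f))
W(J) = J² - J
(W(5)*(3 + 3))*k(3, 3) = ((5*(-1 + 5))*(3 + 3))*((½)*(3 + 3)/3) = ((5*4)*6)*((½)*(⅓)*6) = (20*6)*1 = 120*1 = 120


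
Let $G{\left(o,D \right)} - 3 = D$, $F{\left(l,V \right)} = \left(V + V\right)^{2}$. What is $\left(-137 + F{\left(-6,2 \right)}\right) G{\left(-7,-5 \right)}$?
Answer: $242$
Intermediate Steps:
$F{\left(l,V \right)} = 4 V^{2}$ ($F{\left(l,V \right)} = \left(2 V\right)^{2} = 4 V^{2}$)
$G{\left(o,D \right)} = 3 + D$
$\left(-137 + F{\left(-6,2 \right)}\right) G{\left(-7,-5 \right)} = \left(-137 + 4 \cdot 2^{2}\right) \left(3 - 5\right) = \left(-137 + 4 \cdot 4\right) \left(-2\right) = \left(-137 + 16\right) \left(-2\right) = \left(-121\right) \left(-2\right) = 242$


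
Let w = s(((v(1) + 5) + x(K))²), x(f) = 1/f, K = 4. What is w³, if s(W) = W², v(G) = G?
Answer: 59604644775390625/16777216 ≈ 3.5527e+9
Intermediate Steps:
w = 390625/256 (w = (((1 + 5) + 1/4)²)² = ((6 + ¼)²)² = ((25/4)²)² = (625/16)² = 390625/256 ≈ 1525.9)
w³ = (390625/256)³ = 59604644775390625/16777216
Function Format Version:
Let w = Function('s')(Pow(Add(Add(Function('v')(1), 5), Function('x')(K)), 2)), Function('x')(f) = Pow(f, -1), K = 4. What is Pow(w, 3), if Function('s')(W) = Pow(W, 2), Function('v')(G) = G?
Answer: Rational(59604644775390625, 16777216) ≈ 3.5527e+9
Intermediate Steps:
w = Rational(390625, 256) (w = Pow(Pow(Add(Add(1, 5), Pow(4, -1)), 2), 2) = Pow(Pow(Add(6, Rational(1, 4)), 2), 2) = Pow(Pow(Rational(25, 4), 2), 2) = Pow(Rational(625, 16), 2) = Rational(390625, 256) ≈ 1525.9)
Pow(w, 3) = Pow(Rational(390625, 256), 3) = Rational(59604644775390625, 16777216)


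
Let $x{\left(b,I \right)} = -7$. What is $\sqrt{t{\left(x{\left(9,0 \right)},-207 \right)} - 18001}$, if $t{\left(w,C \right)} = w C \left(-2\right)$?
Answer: $i \sqrt{20899} \approx 144.56 i$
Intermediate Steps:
$t{\left(w,C \right)} = - 2 C w$ ($t{\left(w,C \right)} = C w \left(-2\right) = - 2 C w$)
$\sqrt{t{\left(x{\left(9,0 \right)},-207 \right)} - 18001} = \sqrt{\left(-2\right) \left(-207\right) \left(-7\right) - 18001} = \sqrt{-2898 - 18001} = \sqrt{-20899} = i \sqrt{20899}$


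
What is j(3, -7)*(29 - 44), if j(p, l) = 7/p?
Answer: -35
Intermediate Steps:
j(3, -7)*(29 - 44) = (7/3)*(29 - 44) = (7*(⅓))*(-15) = (7/3)*(-15) = -35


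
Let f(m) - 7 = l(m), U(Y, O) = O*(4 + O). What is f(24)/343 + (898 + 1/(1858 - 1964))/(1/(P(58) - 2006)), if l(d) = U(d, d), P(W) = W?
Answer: -4542889621/2597 ≈ -1.7493e+6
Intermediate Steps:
l(d) = d*(4 + d)
f(m) = 7 + m*(4 + m)
f(24)/343 + (898 + 1/(1858 - 1964))/(1/(P(58) - 2006)) = (7 + 24*(4 + 24))/343 + (898 + 1/(1858 - 1964))/(1/(58 - 2006)) = (7 + 24*28)*(1/343) + (898 + 1/(-106))/(1/(-1948)) = (7 + 672)*(1/343) + (898 - 1/106)/(-1/1948) = 679*(1/343) + (95187/106)*(-1948) = 97/49 - 92712138/53 = -4542889621/2597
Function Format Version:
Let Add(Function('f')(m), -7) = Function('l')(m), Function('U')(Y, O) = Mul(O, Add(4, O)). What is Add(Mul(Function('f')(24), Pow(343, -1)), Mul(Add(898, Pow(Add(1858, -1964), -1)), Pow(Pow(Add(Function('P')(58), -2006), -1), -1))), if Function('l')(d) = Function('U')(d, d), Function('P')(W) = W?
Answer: Rational(-4542889621, 2597) ≈ -1.7493e+6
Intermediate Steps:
Function('l')(d) = Mul(d, Add(4, d))
Function('f')(m) = Add(7, Mul(m, Add(4, m)))
Add(Mul(Function('f')(24), Pow(343, -1)), Mul(Add(898, Pow(Add(1858, -1964), -1)), Pow(Pow(Add(Function('P')(58), -2006), -1), -1))) = Add(Mul(Add(7, Mul(24, Add(4, 24))), Pow(343, -1)), Mul(Add(898, Pow(Add(1858, -1964), -1)), Pow(Pow(Add(58, -2006), -1), -1))) = Add(Mul(Add(7, Mul(24, 28)), Rational(1, 343)), Mul(Add(898, Pow(-106, -1)), Pow(Pow(-1948, -1), -1))) = Add(Mul(Add(7, 672), Rational(1, 343)), Mul(Add(898, Rational(-1, 106)), Pow(Rational(-1, 1948), -1))) = Add(Mul(679, Rational(1, 343)), Mul(Rational(95187, 106), -1948)) = Add(Rational(97, 49), Rational(-92712138, 53)) = Rational(-4542889621, 2597)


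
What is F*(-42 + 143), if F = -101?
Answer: -10201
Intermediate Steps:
F*(-42 + 143) = -101*(-42 + 143) = -101*101 = -10201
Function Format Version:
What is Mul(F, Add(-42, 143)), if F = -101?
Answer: -10201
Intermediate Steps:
Mul(F, Add(-42, 143)) = Mul(-101, Add(-42, 143)) = Mul(-101, 101) = -10201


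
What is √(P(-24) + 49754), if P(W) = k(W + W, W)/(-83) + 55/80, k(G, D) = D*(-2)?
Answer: √5484096931/332 ≈ 223.06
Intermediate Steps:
k(G, D) = -2*D
P(W) = 11/16 + 2*W/83 (P(W) = -2*W/(-83) + 55/80 = -2*W*(-1/83) + 55*(1/80) = 2*W/83 + 11/16 = 11/16 + 2*W/83)
√(P(-24) + 49754) = √((11/16 + (2/83)*(-24)) + 49754) = √((11/16 - 48/83) + 49754) = √(145/1328 + 49754) = √(66073457/1328) = √5484096931/332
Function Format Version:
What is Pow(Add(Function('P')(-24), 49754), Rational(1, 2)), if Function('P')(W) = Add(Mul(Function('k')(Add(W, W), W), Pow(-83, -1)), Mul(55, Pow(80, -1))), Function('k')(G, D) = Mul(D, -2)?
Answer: Mul(Rational(1, 332), Pow(5484096931, Rational(1, 2))) ≈ 223.06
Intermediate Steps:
Function('k')(G, D) = Mul(-2, D)
Function('P')(W) = Add(Rational(11, 16), Mul(Rational(2, 83), W)) (Function('P')(W) = Add(Mul(Mul(-2, W), Pow(-83, -1)), Mul(55, Pow(80, -1))) = Add(Mul(Mul(-2, W), Rational(-1, 83)), Mul(55, Rational(1, 80))) = Add(Mul(Rational(2, 83), W), Rational(11, 16)) = Add(Rational(11, 16), Mul(Rational(2, 83), W)))
Pow(Add(Function('P')(-24), 49754), Rational(1, 2)) = Pow(Add(Add(Rational(11, 16), Mul(Rational(2, 83), -24)), 49754), Rational(1, 2)) = Pow(Add(Add(Rational(11, 16), Rational(-48, 83)), 49754), Rational(1, 2)) = Pow(Add(Rational(145, 1328), 49754), Rational(1, 2)) = Pow(Rational(66073457, 1328), Rational(1, 2)) = Mul(Rational(1, 332), Pow(5484096931, Rational(1, 2)))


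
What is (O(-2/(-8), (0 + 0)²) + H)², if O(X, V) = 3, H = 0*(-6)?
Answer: 9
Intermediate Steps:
H = 0
(O(-2/(-8), (0 + 0)²) + H)² = (3 + 0)² = 3² = 9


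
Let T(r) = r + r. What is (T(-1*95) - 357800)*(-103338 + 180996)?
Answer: -27800787420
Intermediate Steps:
T(r) = 2*r
(T(-1*95) - 357800)*(-103338 + 180996) = (2*(-1*95) - 357800)*(-103338 + 180996) = (2*(-95) - 357800)*77658 = (-190 - 357800)*77658 = -357990*77658 = -27800787420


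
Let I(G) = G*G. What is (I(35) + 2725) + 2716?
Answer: 6666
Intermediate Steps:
I(G) = G²
(I(35) + 2725) + 2716 = (35² + 2725) + 2716 = (1225 + 2725) + 2716 = 3950 + 2716 = 6666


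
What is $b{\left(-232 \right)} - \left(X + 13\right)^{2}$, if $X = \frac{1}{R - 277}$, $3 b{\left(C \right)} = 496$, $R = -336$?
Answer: $- \frac{4085648}{1127307} \approx -3.6243$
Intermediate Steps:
$b{\left(C \right)} = \frac{496}{3}$ ($b{\left(C \right)} = \frac{1}{3} \cdot 496 = \frac{496}{3}$)
$X = - \frac{1}{613}$ ($X = \frac{1}{-336 - 277} = \frac{1}{-613} = - \frac{1}{613} \approx -0.0016313$)
$b{\left(-232 \right)} - \left(X + 13\right)^{2} = \frac{496}{3} - \left(- \frac{1}{613} + 13\right)^{2} = \frac{496}{3} - \left(\frac{7968}{613}\right)^{2} = \frac{496}{3} - \frac{63489024}{375769} = - \frac{4085648}{1127307}$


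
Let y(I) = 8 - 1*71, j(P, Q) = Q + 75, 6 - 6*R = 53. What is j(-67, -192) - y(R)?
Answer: -54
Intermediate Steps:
R = -47/6 (R = 1 - ⅙*53 = 1 - 53/6 = -47/6 ≈ -7.8333)
j(P, Q) = 75 + Q
y(I) = -63 (y(I) = 8 - 71 = -63)
j(-67, -192) - y(R) = (75 - 192) - 1*(-63) = -117 + 63 = -54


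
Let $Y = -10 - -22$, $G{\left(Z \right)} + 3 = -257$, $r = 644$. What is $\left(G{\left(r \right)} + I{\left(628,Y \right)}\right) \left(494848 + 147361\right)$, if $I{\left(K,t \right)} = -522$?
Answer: $-502207438$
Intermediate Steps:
$G{\left(Z \right)} = -260$ ($G{\left(Z \right)} = -3 - 257 = -260$)
$Y = 12$ ($Y = -10 + 22 = 12$)
$\left(G{\left(r \right)} + I{\left(628,Y \right)}\right) \left(494848 + 147361\right) = \left(-260 - 522\right) \left(494848 + 147361\right) = \left(-782\right) 642209 = -502207438$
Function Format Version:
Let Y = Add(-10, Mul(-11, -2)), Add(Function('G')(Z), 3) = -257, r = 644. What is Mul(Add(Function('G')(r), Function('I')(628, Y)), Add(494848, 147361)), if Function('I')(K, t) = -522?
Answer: -502207438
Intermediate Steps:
Function('G')(Z) = -260 (Function('G')(Z) = Add(-3, -257) = -260)
Y = 12 (Y = Add(-10, 22) = 12)
Mul(Add(Function('G')(r), Function('I')(628, Y)), Add(494848, 147361)) = Mul(Add(-260, -522), Add(494848, 147361)) = Mul(-782, 642209) = -502207438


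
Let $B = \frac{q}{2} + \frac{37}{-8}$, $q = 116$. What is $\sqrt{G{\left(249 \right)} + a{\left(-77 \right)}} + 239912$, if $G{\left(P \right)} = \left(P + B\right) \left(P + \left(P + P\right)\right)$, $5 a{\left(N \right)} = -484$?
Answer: $239912 + \frac{\sqrt{90310930}}{20} \approx 2.4039 \cdot 10^{5}$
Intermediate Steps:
$a{\left(N \right)} = - \frac{484}{5}$ ($a{\left(N \right)} = \frac{1}{5} \left(-484\right) = - \frac{484}{5}$)
$B = \frac{427}{8}$ ($B = \frac{116}{2} + \frac{37}{-8} = 116 \cdot \frac{1}{2} + 37 \left(- \frac{1}{8}\right) = 58 - \frac{37}{8} = \frac{427}{8} \approx 53.375$)
$G{\left(P \right)} = 3 P \left(\frac{427}{8} + P\right)$ ($G{\left(P \right)} = \left(P + \frac{427}{8}\right) \left(P + \left(P + P\right)\right) = \left(\frac{427}{8} + P\right) \left(P + 2 P\right) = \left(\frac{427}{8} + P\right) 3 P = 3 P \left(\frac{427}{8} + P\right)$)
$\sqrt{G{\left(249 \right)} + a{\left(-77 \right)}} + 239912 = \sqrt{\frac{3}{8} \cdot 249 \left(427 + 8 \cdot 249\right) - \frac{484}{5}} + 239912 = \sqrt{\frac{3}{8} \cdot 249 \left(427 + 1992\right) - \frac{484}{5}} + 239912 = \sqrt{\frac{3}{8} \cdot 249 \cdot 2419 - \frac{484}{5}} + 239912 = \sqrt{\frac{1806993}{8} - \frac{484}{5}} + 239912 = \sqrt{\frac{9031093}{40}} + 239912 = \frac{\sqrt{90310930}}{20} + 239912 = 239912 + \frac{\sqrt{90310930}}{20}$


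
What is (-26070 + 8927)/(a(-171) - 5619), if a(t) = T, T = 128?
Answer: 17143/5491 ≈ 3.1220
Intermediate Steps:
a(t) = 128
(-26070 + 8927)/(a(-171) - 5619) = (-26070 + 8927)/(128 - 5619) = -17143/(-5491) = -17143*(-1/5491) = 17143/5491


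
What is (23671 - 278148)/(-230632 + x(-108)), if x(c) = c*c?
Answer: 254477/218968 ≈ 1.1622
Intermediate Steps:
x(c) = c²
(23671 - 278148)/(-230632 + x(-108)) = (23671 - 278148)/(-230632 + (-108)²) = -254477/(-230632 + 11664) = -254477/(-218968) = -254477*(-1/218968) = 254477/218968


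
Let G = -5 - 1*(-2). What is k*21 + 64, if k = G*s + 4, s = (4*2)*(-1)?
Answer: 652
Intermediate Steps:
s = -8 (s = 8*(-1) = -8)
G = -3 (G = -5 + 2 = -3)
k = 28 (k = -3*(-8) + 4 = 24 + 4 = 28)
k*21 + 64 = 28*21 + 64 = 588 + 64 = 652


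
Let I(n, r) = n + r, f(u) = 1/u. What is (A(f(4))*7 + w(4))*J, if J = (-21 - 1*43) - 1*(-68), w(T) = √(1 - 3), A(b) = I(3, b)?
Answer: 91 + 4*I*√2 ≈ 91.0 + 5.6569*I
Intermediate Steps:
A(b) = 3 + b
w(T) = I*√2 (w(T) = √(-2) = I*√2)
J = 4 (J = (-21 - 43) + 68 = -64 + 68 = 4)
(A(f(4))*7 + w(4))*J = ((3 + 1/4)*7 + I*√2)*4 = ((3 + ¼)*7 + I*√2)*4 = ((13/4)*7 + I*√2)*4 = (91/4 + I*√2)*4 = 91 + 4*I*√2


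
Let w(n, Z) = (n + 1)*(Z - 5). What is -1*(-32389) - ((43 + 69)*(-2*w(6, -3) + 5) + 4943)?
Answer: 14342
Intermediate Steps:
w(n, Z) = (1 + n)*(-5 + Z)
-1*(-32389) - ((43 + 69)*(-2*w(6, -3) + 5) + 4943) = -1*(-32389) - ((43 + 69)*(-2*(-5 - 3 - 5*6 - 3*6) + 5) + 4943) = 32389 - (112*(-2*(-5 - 3 - 30 - 18) + 5) + 4943) = 32389 - (112*(-2*(-56) + 5) + 4943) = 32389 - (112*(112 + 5) + 4943) = 32389 - (112*117 + 4943) = 32389 - (13104 + 4943) = 32389 - 1*18047 = 32389 - 18047 = 14342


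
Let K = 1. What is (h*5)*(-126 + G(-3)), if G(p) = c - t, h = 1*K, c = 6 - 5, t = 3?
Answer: -640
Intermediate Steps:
c = 1
h = 1 (h = 1*1 = 1)
G(p) = -2 (G(p) = 1 - 1*3 = 1 - 3 = -2)
(h*5)*(-126 + G(-3)) = (1*5)*(-126 - 2) = 5*(-128) = -640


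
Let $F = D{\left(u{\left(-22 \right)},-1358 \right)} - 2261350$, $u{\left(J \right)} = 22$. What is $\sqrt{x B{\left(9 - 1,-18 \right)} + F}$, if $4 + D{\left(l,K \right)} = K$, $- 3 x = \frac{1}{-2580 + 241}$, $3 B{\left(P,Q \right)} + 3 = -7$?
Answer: $\frac{i \sqrt{111412067403158}}{7017} \approx 1504.2 i$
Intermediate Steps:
$B{\left(P,Q \right)} = - \frac{10}{3}$ ($B{\left(P,Q \right)} = -1 + \frac{1}{3} \left(-7\right) = -1 - \frac{7}{3} = - \frac{10}{3}$)
$x = \frac{1}{7017}$ ($x = - \frac{1}{3 \left(-2580 + 241\right)} = - \frac{1}{3 \left(-2339\right)} = \left(- \frac{1}{3}\right) \left(- \frac{1}{2339}\right) = \frac{1}{7017} \approx 0.00014251$)
$D{\left(l,K \right)} = -4 + K$
$F = -2262712$ ($F = \left(-4 - 1358\right) - 2261350 = -1362 - 2261350 = -2262712$)
$\sqrt{x B{\left(9 - 1,-18 \right)} + F} = \sqrt{\frac{1}{7017} \left(- \frac{10}{3}\right) - 2262712} = \sqrt{- \frac{10}{21051} - 2262712} = \sqrt{- \frac{47632350322}{21051}} = \frac{i \sqrt{111412067403158}}{7017}$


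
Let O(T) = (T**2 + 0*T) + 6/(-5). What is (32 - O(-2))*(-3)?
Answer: -438/5 ≈ -87.600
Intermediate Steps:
O(T) = -6/5 + T**2 (O(T) = (T**2 + 0) + 6*(-1/5) = T**2 - 6/5 = -6/5 + T**2)
(32 - O(-2))*(-3) = (32 - (-6/5 + (-2)**2))*(-3) = (32 - (-6/5 + 4))*(-3) = (32 - 1*14/5)*(-3) = (32 - 14/5)*(-3) = (146/5)*(-3) = -438/5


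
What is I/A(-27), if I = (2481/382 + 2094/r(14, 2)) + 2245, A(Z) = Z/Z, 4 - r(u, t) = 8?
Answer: 330047/191 ≈ 1728.0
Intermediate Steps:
r(u, t) = -4 (r(u, t) = 4 - 1*8 = 4 - 8 = -4)
A(Z) = 1
I = 330047/191 (I = (2481/382 + 2094/(-4)) + 2245 = (2481*(1/382) + 2094*(-¼)) + 2245 = (2481/382 - 1047/2) + 2245 = -98748/191 + 2245 = 330047/191 ≈ 1728.0)
I/A(-27) = (330047/191)/1 = (330047/191)*1 = 330047/191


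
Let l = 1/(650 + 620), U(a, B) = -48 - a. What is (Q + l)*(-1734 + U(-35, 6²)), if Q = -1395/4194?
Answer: 85770712/147955 ≈ 579.71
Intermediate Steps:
Q = -155/466 (Q = -1395*1/4194 = -155/466 ≈ -0.33262)
l = 1/1270 ≈ 0.00078740
(Q + l)*(-1734 + U(-35, 6²)) = (-155/466 + 1/1270)*(-1734 + (-48 - 1*(-35))) = -49096*(-1734 + (-48 + 35))/147955 = -49096*(-1734 - 13)/147955 = -49096/147955*(-1747) = 85770712/147955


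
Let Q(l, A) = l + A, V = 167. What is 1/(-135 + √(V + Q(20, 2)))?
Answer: -5/668 - √21/6012 ≈ -0.0082473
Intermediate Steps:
Q(l, A) = A + l
1/(-135 + √(V + Q(20, 2))) = 1/(-135 + √(167 + (2 + 20))) = 1/(-135 + √(167 + 22)) = 1/(-135 + √189) = 1/(-135 + 3*√21)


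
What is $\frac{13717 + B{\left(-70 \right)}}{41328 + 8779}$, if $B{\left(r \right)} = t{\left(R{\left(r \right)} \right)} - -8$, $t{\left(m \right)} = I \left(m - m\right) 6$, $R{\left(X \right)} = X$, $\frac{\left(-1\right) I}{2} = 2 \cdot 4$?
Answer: $\frac{13725}{50107} \approx 0.27391$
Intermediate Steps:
$I = -16$ ($I = - 2 \cdot 2 \cdot 4 = \left(-2\right) 8 = -16$)
$t{\left(m \right)} = 0$ ($t{\left(m \right)} = - 16 \left(m - m\right) 6 = \left(-16\right) 0 \cdot 6 = 0 \cdot 6 = 0$)
$B{\left(r \right)} = 8$ ($B{\left(r \right)} = 0 - -8 = 0 + 8 = 8$)
$\frac{13717 + B{\left(-70 \right)}}{41328 + 8779} = \frac{13717 + 8}{41328 + 8779} = \frac{13725}{50107}$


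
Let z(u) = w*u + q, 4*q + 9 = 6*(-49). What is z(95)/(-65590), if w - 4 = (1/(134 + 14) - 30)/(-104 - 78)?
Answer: -8616983/1766732240 ≈ -0.0048774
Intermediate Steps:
q = -303/4 (q = -9/4 + (6*(-49))/4 = -9/4 + (¼)*(-294) = -9/4 - 147/2 = -303/4 ≈ -75.750)
w = 112183/26936 (w = 4 + (1/(134 + 14) - 30)/(-104 - 78) = 4 + (1/148 - 30)/(-182) = 4 + (1/148 - 30)*(-1/182) = 4 - 4439/148*(-1/182) = 4 + 4439/26936 = 112183/26936 ≈ 4.1648)
z(u) = -303/4 + 112183*u/26936 (z(u) = 112183*u/26936 - 303/4 = -303/4 + 112183*u/26936)
z(95)/(-65590) = (-303/4 + (112183/26936)*95)/(-65590) = (-303/4 + 10657385/26936)*(-1/65590) = (8616983/26936)*(-1/65590) = -8616983/1766732240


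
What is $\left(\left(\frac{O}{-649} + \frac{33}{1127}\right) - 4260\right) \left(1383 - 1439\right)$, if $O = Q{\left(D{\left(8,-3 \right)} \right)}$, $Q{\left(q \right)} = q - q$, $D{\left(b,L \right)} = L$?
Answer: $\frac{38407896}{161} \approx 2.3856 \cdot 10^{5}$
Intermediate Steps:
$Q{\left(q \right)} = 0$
$O = 0$
$\left(\left(\frac{O}{-649} + \frac{33}{1127}\right) - 4260\right) \left(1383 - 1439\right) = \left(\left(\frac{0}{-649} + \frac{33}{1127}\right) - 4260\right) \left(1383 - 1439\right) = \left(\left(0 \left(- \frac{1}{649}\right) + 33 \cdot \frac{1}{1127}\right) - 4260\right) \left(-56\right) = \left(\left(0 + \frac{33}{1127}\right) - 4260\right) \left(-56\right) = \left(\frac{33}{1127} - 4260\right) \left(-56\right) = \left(- \frac{4800987}{1127}\right) \left(-56\right) = \frac{38407896}{161}$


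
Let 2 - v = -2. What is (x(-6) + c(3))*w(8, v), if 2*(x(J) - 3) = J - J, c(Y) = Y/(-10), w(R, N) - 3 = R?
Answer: 297/10 ≈ 29.700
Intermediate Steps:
v = 4 (v = 2 - 1*(-2) = 2 + 2 = 4)
w(R, N) = 3 + R
c(Y) = -Y/10 (c(Y) = Y*(-1/10) = -Y/10)
x(J) = 3 (x(J) = 3 + (J - J)/2 = 3 + (1/2)*0 = 3 + 0 = 3)
(x(-6) + c(3))*w(8, v) = (3 - 1/10*3)*(3 + 8) = (3 - 3/10)*11 = (27/10)*11 = 297/10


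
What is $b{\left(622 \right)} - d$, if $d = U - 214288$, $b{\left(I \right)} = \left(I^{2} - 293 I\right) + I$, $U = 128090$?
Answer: $291458$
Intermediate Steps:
$b{\left(I \right)} = I^{2} - 292 I$
$d = -86198$ ($d = 128090 - 214288 = -86198$)
$b{\left(622 \right)} - d = 622 \left(-292 + 622\right) - -86198 = 622 \cdot 330 + 86198 = 205260 + 86198 = 291458$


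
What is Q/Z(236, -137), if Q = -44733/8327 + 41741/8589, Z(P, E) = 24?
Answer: -2616745/122606748 ≈ -0.021343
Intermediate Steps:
Q = -5233490/10217229 (Q = -44733*1/8327 + 41741*(1/8589) = -44733/8327 + 5963/1227 = -5233490/10217229 ≈ -0.51222)
Q/Z(236, -137) = -5233490/10217229/24 = -5233490/10217229*1/24 = -2616745/122606748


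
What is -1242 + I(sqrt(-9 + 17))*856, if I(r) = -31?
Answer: -27778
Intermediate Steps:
-1242 + I(sqrt(-9 + 17))*856 = -1242 - 31*856 = -1242 - 26536 = -27778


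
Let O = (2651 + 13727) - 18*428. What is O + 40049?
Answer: 48723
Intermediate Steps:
O = 8674 (O = 16378 - 7704 = 8674)
O + 40049 = 8674 + 40049 = 48723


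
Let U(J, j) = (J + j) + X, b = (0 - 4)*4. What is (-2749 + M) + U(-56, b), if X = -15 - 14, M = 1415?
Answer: -1435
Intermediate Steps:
X = -29
b = -16 (b = -4*4 = -16)
U(J, j) = -29 + J + j (U(J, j) = (J + j) - 29 = -29 + J + j)
(-2749 + M) + U(-56, b) = (-2749 + 1415) + (-29 - 56 - 16) = -1334 - 101 = -1435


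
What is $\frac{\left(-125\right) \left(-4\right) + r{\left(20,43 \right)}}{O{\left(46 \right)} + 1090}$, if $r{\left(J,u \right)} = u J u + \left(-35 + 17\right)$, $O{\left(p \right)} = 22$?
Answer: $\frac{18731}{556} \approx 33.689$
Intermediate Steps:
$r{\left(J,u \right)} = -18 + J u^{2}$ ($r{\left(J,u \right)} = J u u - 18 = J u^{2} - 18 = -18 + J u^{2}$)
$\frac{\left(-125\right) \left(-4\right) + r{\left(20,43 \right)}}{O{\left(46 \right)} + 1090} = \frac{\left(-125\right) \left(-4\right) - \left(18 - 20 \cdot 43^{2}\right)}{22 + 1090} = \frac{500 + \left(-18 + 20 \cdot 1849\right)}{1112} = \left(500 + \left(-18 + 36980\right)\right) \frac{1}{1112} = \left(500 + 36962\right) \frac{1}{1112} = 37462 \cdot \frac{1}{1112} = \frac{18731}{556}$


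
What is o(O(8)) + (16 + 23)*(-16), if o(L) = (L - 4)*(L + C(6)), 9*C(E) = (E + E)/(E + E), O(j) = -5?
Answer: -580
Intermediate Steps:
C(E) = ⅑ (C(E) = ((E + E)/(E + E))/9 = ((2*E)/((2*E)))/9 = ((2*E)*(1/(2*E)))/9 = (⅑)*1 = ⅑)
o(L) = (-4 + L)*(⅑ + L) (o(L) = (L - 4)*(L + ⅑) = (-4 + L)*(⅑ + L))
o(O(8)) + (16 + 23)*(-16) = (-4/9 + (-5)² - 35/9*(-5)) + (16 + 23)*(-16) = (-4/9 + 25 + 175/9) + 39*(-16) = 44 - 624 = -580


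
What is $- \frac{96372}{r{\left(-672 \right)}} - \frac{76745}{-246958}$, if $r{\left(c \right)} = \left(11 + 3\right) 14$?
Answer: $- \frac{5946198589}{12100942} \approx -491.38$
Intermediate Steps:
$r{\left(c \right)} = 196$ ($r{\left(c \right)} = 14 \cdot 14 = 196$)
$- \frac{96372}{r{\left(-672 \right)}} - \frac{76745}{-246958} = - \frac{96372}{196} - \frac{76745}{-246958} = \left(-96372\right) \frac{1}{196} - - \frac{76745}{246958} = - \frac{24093}{49} + \frac{76745}{246958} = - \frac{5946198589}{12100942}$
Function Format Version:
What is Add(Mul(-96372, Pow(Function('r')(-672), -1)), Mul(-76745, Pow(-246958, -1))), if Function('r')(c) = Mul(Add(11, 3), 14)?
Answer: Rational(-5946198589, 12100942) ≈ -491.38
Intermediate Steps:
Function('r')(c) = 196 (Function('r')(c) = Mul(14, 14) = 196)
Add(Mul(-96372, Pow(Function('r')(-672), -1)), Mul(-76745, Pow(-246958, -1))) = Add(Mul(-96372, Pow(196, -1)), Mul(-76745, Pow(-246958, -1))) = Add(Mul(-96372, Rational(1, 196)), Mul(-76745, Rational(-1, 246958))) = Add(Rational(-24093, 49), Rational(76745, 246958)) = Rational(-5946198589, 12100942)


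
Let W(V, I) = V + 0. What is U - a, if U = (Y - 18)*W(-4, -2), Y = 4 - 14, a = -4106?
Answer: 4218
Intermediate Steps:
W(V, I) = V
Y = -10
U = 112 (U = (-10 - 18)*(-4) = -28*(-4) = 112)
U - a = 112 - 1*(-4106) = 112 + 4106 = 4218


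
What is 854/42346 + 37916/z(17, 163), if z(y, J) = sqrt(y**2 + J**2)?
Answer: 427/21173 + 18958*sqrt(26858)/13429 ≈ 231.38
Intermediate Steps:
z(y, J) = sqrt(J**2 + y**2)
854/42346 + 37916/z(17, 163) = 854/42346 + 37916/(sqrt(163**2 + 17**2)) = 854*(1/42346) + 37916/(sqrt(26569 + 289)) = 427/21173 + 37916/(sqrt(26858)) = 427/21173 + 37916*(sqrt(26858)/26858) = 427/21173 + 18958*sqrt(26858)/13429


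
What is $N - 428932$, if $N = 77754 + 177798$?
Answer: $-173380$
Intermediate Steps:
$N = 255552$
$N - 428932 = 255552 - 428932 = -173380$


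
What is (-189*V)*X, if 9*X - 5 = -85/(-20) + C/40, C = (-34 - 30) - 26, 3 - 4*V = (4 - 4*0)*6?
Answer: 3087/4 ≈ 771.75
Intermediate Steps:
V = -21/4 (V = 3/4 - (4 - 4*0)*6/4 = 3/4 - (4 + 0)*6/4 = 3/4 - 6 = -21/4 ≈ -5.2500)
C = -90 (C = -64 - 26 = -90)
X = 7/9 (X = 5/9 + (-85/(-20) - 90/40)/9 = 5/9 + (-85*(-1/20) - 90*1/40)/9 = 5/9 + (17/4 - 9/4)/9 = 5/9 + (1/9)*2 = 5/9 + 2/9 = 7/9 ≈ 0.77778)
(-189*V)*X = -189*(-21/4)*(7/9) = (3969/4)*(7/9) = 3087/4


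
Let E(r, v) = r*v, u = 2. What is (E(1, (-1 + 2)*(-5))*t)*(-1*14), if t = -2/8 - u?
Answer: -315/2 ≈ -157.50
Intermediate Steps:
t = -9/4 (t = -2/8 - 1*2 = -2*1/8 - 2 = -1/4 - 2 = -9/4 ≈ -2.2500)
(E(1, (-1 + 2)*(-5))*t)*(-1*14) = ((1*((-1 + 2)*(-5)))*(-9/4))*(-1*14) = ((1*(1*(-5)))*(-9/4))*(-14) = ((1*(-5))*(-9/4))*(-14) = -5*(-9/4)*(-14) = (45/4)*(-14) = -315/2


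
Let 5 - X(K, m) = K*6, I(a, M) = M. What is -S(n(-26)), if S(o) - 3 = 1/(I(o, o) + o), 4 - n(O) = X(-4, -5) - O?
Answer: -305/102 ≈ -2.9902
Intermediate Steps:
X(K, m) = 5 - 6*K (X(K, m) = 5 - K*6 = 5 - 6*K)
n(O) = -25 + O (n(O) = 4 - ((5 - 6*(-4)) - O) = 4 - ((5 + 24) - O) = 4 - (29 - O) = 4 + (-29 + O) = -25 + O)
S(o) = 3 + 1/(2*o) (S(o) = 3 + 1/(o + o) = 3 + 1/(2*o))
-S(n(-26)) = -(3 + 1/(2*(-25 - 26))) = -(3 + (1/2)/(-51)) = -(3 + (1/2)*(-1/51)) = -(3 - 1/102) = -1*305/102 = -305/102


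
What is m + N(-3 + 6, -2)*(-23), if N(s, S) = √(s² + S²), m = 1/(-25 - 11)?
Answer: -1/36 - 23*√13 ≈ -82.955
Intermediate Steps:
m = -1/36 (m = 1/(-36) = -1/36 ≈ -0.027778)
N(s, S) = √(S² + s²)
m + N(-3 + 6, -2)*(-23) = -1/36 + √((-2)² + (-3 + 6)²)*(-23) = -1/36 + √(4 + 3²)*(-23) = -1/36 + √(4 + 9)*(-23) = -1/36 + √13*(-23) = -1/36 - 23*√13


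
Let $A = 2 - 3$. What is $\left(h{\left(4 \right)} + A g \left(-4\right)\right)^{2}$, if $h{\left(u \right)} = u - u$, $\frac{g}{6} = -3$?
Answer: $5184$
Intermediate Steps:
$g = -18$ ($g = 6 \left(-3\right) = -18$)
$A = -1$
$h{\left(u \right)} = 0$
$\left(h{\left(4 \right)} + A g \left(-4\right)\right)^{2} = \left(0 + \left(-1\right) \left(-18\right) \left(-4\right)\right)^{2} = \left(0 + 18 \left(-4\right)\right)^{2} = \left(0 - 72\right)^{2} = \left(-72\right)^{2} = 5184$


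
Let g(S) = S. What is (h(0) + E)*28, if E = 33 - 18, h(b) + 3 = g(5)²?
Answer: 1036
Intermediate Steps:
h(b) = 22 (h(b) = -3 + 5² = -3 + 25 = 22)
E = 15
(h(0) + E)*28 = (22 + 15)*28 = 37*28 = 1036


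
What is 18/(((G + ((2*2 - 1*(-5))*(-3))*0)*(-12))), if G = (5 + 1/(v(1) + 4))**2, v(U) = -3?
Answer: -1/24 ≈ -0.041667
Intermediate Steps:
G = 36 (G = (5 + 1/(-3 + 4))**2 = (5 + 1/1)**2 = (5 + 1)**2 = 6**2 = 36)
18/(((G + ((2*2 - 1*(-5))*(-3))*0)*(-12))) = 18/(((36 + ((2*2 - 1*(-5))*(-3))*0)*(-12))) = 18/(((36 + ((4 + 5)*(-3))*0)*(-12))) = 18/(((36 + (9*(-3))*0)*(-12))) = 18/(((36 - 27*0)*(-12))) = 18/(((36 + 0)*(-12))) = 18/((36*(-12))) = 18/(-432) = 18*(-1/432) = -1/24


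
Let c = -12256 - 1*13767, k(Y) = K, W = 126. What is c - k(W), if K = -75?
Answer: -25948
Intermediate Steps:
k(Y) = -75
c = -26023 (c = -12256 - 13767 = -26023)
c - k(W) = -26023 - 1*(-75) = -26023 + 75 = -25948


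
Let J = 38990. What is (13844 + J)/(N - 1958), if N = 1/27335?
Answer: -1444217390/53521929 ≈ -26.984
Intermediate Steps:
N = 1/27335 ≈ 3.6583e-5
(13844 + J)/(N - 1958) = (13844 + 38990)/(1/27335 - 1958) = 52834/(-53521929/27335) = 52834*(-27335/53521929) = -1444217390/53521929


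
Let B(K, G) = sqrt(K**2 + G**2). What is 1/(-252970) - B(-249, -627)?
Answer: -1/252970 - 3*sqrt(50570) ≈ -674.63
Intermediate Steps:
B(K, G) = sqrt(G**2 + K**2)
1/(-252970) - B(-249, -627) = 1/(-252970) - sqrt((-627)**2 + (-249)**2) = -1/252970 - sqrt(393129 + 62001) = -1/252970 - sqrt(455130) = -1/252970 - 3*sqrt(50570)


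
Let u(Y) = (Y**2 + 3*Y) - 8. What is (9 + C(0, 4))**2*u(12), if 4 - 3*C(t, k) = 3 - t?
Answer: 134848/9 ≈ 14983.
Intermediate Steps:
C(t, k) = 1/3 + t/3 (C(t, k) = 4/3 - (3 - t)/3 = 4/3 + (-1 + t/3) = 1/3 + t/3)
u(Y) = -8 + Y**2 + 3*Y
(9 + C(0, 4))**2*u(12) = (9 + (1/3 + (1/3)*0))**2*(-8 + 12**2 + 3*12) = (9 + (1/3 + 0))**2*(-8 + 144 + 36) = (9 + 1/3)**2*172 = (28/3)**2*172 = (784/9)*172 = 134848/9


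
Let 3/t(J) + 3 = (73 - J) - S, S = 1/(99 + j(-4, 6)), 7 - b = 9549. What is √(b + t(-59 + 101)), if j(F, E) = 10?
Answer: I*√1096563865/339 ≈ 97.683*I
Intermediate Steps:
b = -9542 (b = 7 - 1*9549 = 7 - 9549 = -9542)
S = 1/109 (S = 1/(99 + 10) = 1/109 ≈ 0.0091743)
t(J) = 3/(7629/109 - J) (t(J) = 3/(-3 + ((73 - J) - 1*1/109)) = 3/(-3 + ((73 - J) - 1/109)) = 3/(-3 + (7956/109 - J)) = 3/(7629/109 - J))
√(b + t(-59 + 101)) = √(-9542 - 327/(-7629 + 109*(-59 + 101))) = √(-9542 - 327/(-7629 + 109*42)) = √(-9542 - 327/(-7629 + 4578)) = √(-9542 - 327/(-3051)) = √(-9542 - 327*(-1/3051)) = √(-9542 + 109/1017) = √(-9704105/1017) = I*√1096563865/339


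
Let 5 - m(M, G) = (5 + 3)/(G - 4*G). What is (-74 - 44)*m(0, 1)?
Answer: -2714/3 ≈ -904.67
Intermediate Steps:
m(M, G) = 5 + 8/(3*G) (m(M, G) = 5 - (5 + 3)/(G - 4*G) = 5 - 8/((-3*G)) = 5 - 8*(-1/(3*G)) = 5 - (-8)/(3*G) = 5 + 8/(3*G))
(-74 - 44)*m(0, 1) = (-74 - 44)*(5 + (8/3)/1) = -118*(5 + (8/3)*1) = -118*(5 + 8/3) = -118*23/3 = -2714/3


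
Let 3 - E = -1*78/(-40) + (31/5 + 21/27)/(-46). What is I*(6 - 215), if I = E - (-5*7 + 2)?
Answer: -5918671/828 ≈ -7148.2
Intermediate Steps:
E = 995/828 (E = 3 - (-1*78/(-40) + (31/5 + 21/27)/(-46)) = 3 - (-78*(-1/40) + (31*(1/5) + 21*(1/27))*(-1/46)) = 3 - (39/20 + (31/5 + 7/9)*(-1/46)) = 3 - (39/20 + (314/45)*(-1/46)) = 3 - (39/20 - 157/1035) = 3 - 1*1489/828 = 3 - 1489/828 = 995/828 ≈ 1.2017)
I = 28319/828 (I = 995/828 - (-5*7 + 2) = 995/828 - (-35 + 2) = 995/828 - 1*(-33) = 995/828 + 33 = 28319/828 ≈ 34.202)
I*(6 - 215) = 28319*(6 - 215)/828 = (28319/828)*(-209) = -5918671/828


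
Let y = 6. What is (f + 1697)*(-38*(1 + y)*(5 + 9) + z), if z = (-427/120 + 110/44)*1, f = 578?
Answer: -203388185/24 ≈ -8.4745e+6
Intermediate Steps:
z = -127/120 (z = (-427*1/120 + 110*(1/44))*1 = (-427/120 + 5/2)*1 = -127/120*1 = -127/120 ≈ -1.0583)
(f + 1697)*(-38*(1 + y)*(5 + 9) + z) = (578 + 1697)*(-38*(1 + 6)*(5 + 9) - 127/120) = 2275*(-266*14 - 127/120) = 2275*(-38*98 - 127/120) = 2275*(-3724 - 127/120) = 2275*(-447007/120) = -203388185/24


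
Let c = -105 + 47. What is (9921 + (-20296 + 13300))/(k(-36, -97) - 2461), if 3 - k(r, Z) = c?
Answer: -39/32 ≈ -1.2188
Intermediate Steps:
c = -58
k(r, Z) = 61 (k(r, Z) = 3 - 1*(-58) = 3 + 58 = 61)
(9921 + (-20296 + 13300))/(k(-36, -97) - 2461) = (9921 + (-20296 + 13300))/(61 - 2461) = (9921 - 6996)/(-2400) = 2925*(-1/2400) = -39/32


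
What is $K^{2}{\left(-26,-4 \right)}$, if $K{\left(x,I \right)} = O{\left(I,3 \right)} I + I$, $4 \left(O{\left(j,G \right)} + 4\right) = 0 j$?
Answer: $144$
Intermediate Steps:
$O{\left(j,G \right)} = -4$ ($O{\left(j,G \right)} = -4 + \frac{0 j}{4} = -4 + \frac{1}{4} \cdot 0 = -4 + 0 = -4$)
$K{\left(x,I \right)} = - 3 I$ ($K{\left(x,I \right)} = - 4 I + I = - 3 I$)
$K^{2}{\left(-26,-4 \right)} = \left(\left(-3\right) \left(-4\right)\right)^{2} = 12^{2} = 144$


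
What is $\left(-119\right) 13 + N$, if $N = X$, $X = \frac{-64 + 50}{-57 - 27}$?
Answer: $- \frac{9281}{6} \approx -1546.8$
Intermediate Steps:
$X = \frac{1}{6}$ ($X = - \frac{14}{-84} = \left(-14\right) \left(- \frac{1}{84}\right) = \frac{1}{6} \approx 0.16667$)
$N = \frac{1}{6} \approx 0.16667$
$\left(-119\right) 13 + N = \left(-119\right) 13 + \frac{1}{6} = -1547 + \frac{1}{6} = - \frac{9281}{6}$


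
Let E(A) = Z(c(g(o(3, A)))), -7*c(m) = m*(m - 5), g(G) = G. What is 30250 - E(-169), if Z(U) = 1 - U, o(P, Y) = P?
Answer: 211749/7 ≈ 30250.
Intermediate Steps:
c(m) = -m*(-5 + m)/7 (c(m) = -m*(m - 5)/7 = -m*(-5 + m)/7)
E(A) = ⅐ (E(A) = 1 - 3*(5 - 1*3)/7 = 1 - 3*(5 - 3)/7 = 1 - 3*2/7 = 1 - 1*6/7 = 1 - 6/7 = ⅐)
30250 - E(-169) = 30250 - 1*⅐ = 30250 - ⅐ = 211749/7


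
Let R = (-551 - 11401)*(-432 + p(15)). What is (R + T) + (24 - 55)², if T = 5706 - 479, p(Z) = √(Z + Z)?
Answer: 5169452 - 11952*√30 ≈ 5.1040e+6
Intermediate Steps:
p(Z) = √2*√Z (p(Z) = √(2*Z) = √2*√Z)
R = 5163264 - 11952*√30 (R = (-551 - 11401)*(-432 + √2*√15) = -11952*(-432 + √30) = 5163264 - 11952*√30 ≈ 5.0978e+6)
T = 5227
(R + T) + (24 - 55)² = ((5163264 - 11952*√30) + 5227) + (24 - 55)² = (5168491 - 11952*√30) + (-31)² = (5168491 - 11952*√30) + 961 = 5169452 - 11952*√30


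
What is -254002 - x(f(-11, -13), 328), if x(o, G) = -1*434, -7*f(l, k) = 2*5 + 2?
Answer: -253568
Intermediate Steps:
f(l, k) = -12/7 (f(l, k) = -(2*5 + 2)/7 = -(10 + 2)/7 = -⅐*12 = -12/7)
x(o, G) = -434
-254002 - x(f(-11, -13), 328) = -254002 - 1*(-434) = -254002 + 434 = -253568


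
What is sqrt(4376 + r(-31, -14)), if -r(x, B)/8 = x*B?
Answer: 2*sqrt(226) ≈ 30.067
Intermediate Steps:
r(x, B) = -8*B*x (r(x, B) = -8*x*B = -8*B*x)
sqrt(4376 + r(-31, -14)) = sqrt(4376 - 8*(-14)*(-31)) = sqrt(4376 - 3472) = sqrt(904) = 2*sqrt(226)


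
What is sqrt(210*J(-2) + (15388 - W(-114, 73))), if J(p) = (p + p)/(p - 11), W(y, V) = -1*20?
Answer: 34*sqrt(2262)/13 ≈ 124.39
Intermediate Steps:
W(y, V) = -20
J(p) = 2*p/(-11 + p) (J(p) = (2*p)/(-11 + p) = 2*p/(-11 + p))
sqrt(210*J(-2) + (15388 - W(-114, 73))) = sqrt(210*(2*(-2)/(-11 - 2)) + (15388 - 1*(-20))) = sqrt(210*(2*(-2)/(-13)) + (15388 + 20)) = sqrt(210*(2*(-2)*(-1/13)) + 15408) = sqrt(210*(4/13) + 15408) = sqrt(840/13 + 15408) = sqrt(201144/13) = 34*sqrt(2262)/13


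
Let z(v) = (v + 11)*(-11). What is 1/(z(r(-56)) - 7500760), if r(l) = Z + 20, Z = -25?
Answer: -1/7500826 ≈ -1.3332e-7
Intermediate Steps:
r(l) = -5 (r(l) = -25 + 20 = -5)
z(v) = -121 - 11*v (z(v) = (11 + v)*(-11) = -121 - 11*v)
1/(z(r(-56)) - 7500760) = 1/((-121 - 11*(-5)) - 7500760) = 1/((-121 + 55) - 7500760) = 1/(-66 - 7500760) = 1/(-7500826) = -1/7500826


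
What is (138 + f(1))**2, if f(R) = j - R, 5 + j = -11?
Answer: 14641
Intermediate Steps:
j = -16 (j = -5 - 11 = -16)
f(R) = -16 - R
(138 + f(1))**2 = (138 + (-16 - 1*1))**2 = (138 + (-16 - 1))**2 = (138 - 17)**2 = 121**2 = 14641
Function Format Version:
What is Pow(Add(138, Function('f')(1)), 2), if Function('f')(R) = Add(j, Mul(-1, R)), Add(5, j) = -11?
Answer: 14641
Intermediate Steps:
j = -16 (j = Add(-5, -11) = -16)
Function('f')(R) = Add(-16, Mul(-1, R))
Pow(Add(138, Function('f')(1)), 2) = Pow(Add(138, Add(-16, Mul(-1, 1))), 2) = Pow(Add(138, Add(-16, -1)), 2) = Pow(Add(138, -17), 2) = Pow(121, 2) = 14641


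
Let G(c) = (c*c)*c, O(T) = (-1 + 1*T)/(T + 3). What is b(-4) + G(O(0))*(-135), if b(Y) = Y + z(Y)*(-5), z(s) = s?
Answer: 21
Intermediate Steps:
O(T) = (-1 + T)/(3 + T)
b(Y) = -4*Y (b(Y) = Y + Y*(-5) = Y - 5*Y = -4*Y)
G(c) = c³ (G(c) = c²*c = c³)
b(-4) + G(O(0))*(-135) = -4*(-4) + ((-1 + 0)/(3 + 0))³*(-135) = 16 + (-1/3)³*(-135) = 16 + ((⅓)*(-1))³*(-135) = 16 + (-⅓)³*(-135) = 16 - 1/27*(-135) = 16 + 5 = 21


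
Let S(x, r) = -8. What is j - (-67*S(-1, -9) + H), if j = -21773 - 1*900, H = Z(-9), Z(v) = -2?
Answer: -23207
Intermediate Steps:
H = -2
j = -22673 (j = -21773 - 900 = -22673)
j - (-67*S(-1, -9) + H) = -22673 - (-67*(-8) - 2) = -22673 - (536 - 2) = -22673 - 1*534 = -22673 - 534 = -23207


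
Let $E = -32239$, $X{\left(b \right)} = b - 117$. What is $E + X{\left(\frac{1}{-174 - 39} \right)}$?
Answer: $- \frac{6891829}{213} \approx -32356.0$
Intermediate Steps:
$X{\left(b \right)} = -117 + b$
$E + X{\left(\frac{1}{-174 - 39} \right)} = -32239 - \left(117 - \frac{1}{-174 - 39}\right) = -32239 - \left(117 - \frac{1}{-213}\right) = -32239 - \frac{24922}{213} = - \frac{6891829}{213}$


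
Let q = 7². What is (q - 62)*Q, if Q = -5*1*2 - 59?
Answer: 897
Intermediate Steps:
Q = -69 (Q = -5*2 - 59 = -10 - 59 = -69)
q = 49
(q - 62)*Q = (49 - 62)*(-69) = -13*(-69) = 897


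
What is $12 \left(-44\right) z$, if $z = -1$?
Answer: $528$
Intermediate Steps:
$12 \left(-44\right) z = 12 \left(-44\right) \left(-1\right) = \left(-528\right) \left(-1\right) = 528$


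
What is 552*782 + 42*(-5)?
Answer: 431454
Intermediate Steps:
552*782 + 42*(-5) = 431664 - 210 = 431454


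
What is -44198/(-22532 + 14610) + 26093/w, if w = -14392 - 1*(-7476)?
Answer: 49482311/27394276 ≈ 1.8063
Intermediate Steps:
w = -6916 (w = -14392 + 7476 = -6916)
-44198/(-22532 + 14610) + 26093/w = -44198/(-22532 + 14610) + 26093/(-6916) = -44198/(-7922) + 26093*(-1/6916) = -44198*(-1/7922) - 26093/6916 = 22099/3961 - 26093/6916 = 49482311/27394276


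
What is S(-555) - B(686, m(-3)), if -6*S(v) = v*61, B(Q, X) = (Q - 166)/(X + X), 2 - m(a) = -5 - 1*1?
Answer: 5610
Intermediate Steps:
m(a) = 8 (m(a) = 2 - (-5 - 1*1) = 2 - (-5 - 1) = 2 - 1*(-6) = 2 + 6 = 8)
B(Q, X) = (-166 + Q)/(2*X) (B(Q, X) = (-166 + Q)/((2*X)) = (-166 + Q)*(1/(2*X)) = (-166 + Q)/(2*X))
S(v) = -61*v/6 (S(v) = -v*61/6 = -61*v/6)
S(-555) - B(686, m(-3)) = -61/6*(-555) - (-166 + 686)/(2*8) = 11285/2 - 520/(2*8) = 11285/2 - 1*65/2 = 11285/2 - 65/2 = 5610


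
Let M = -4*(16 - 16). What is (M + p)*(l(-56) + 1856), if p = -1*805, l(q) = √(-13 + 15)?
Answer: -1494080 - 805*√2 ≈ -1.4952e+6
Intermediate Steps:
l(q) = √2
p = -805
M = 0 (M = -4*0 = 0)
(M + p)*(l(-56) + 1856) = (0 - 805)*(√2 + 1856) = -805*(1856 + √2) = -1494080 - 805*√2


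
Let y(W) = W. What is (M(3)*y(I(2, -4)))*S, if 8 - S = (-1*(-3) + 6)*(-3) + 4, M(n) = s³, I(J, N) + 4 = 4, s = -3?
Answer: 0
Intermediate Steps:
I(J, N) = 0 (I(J, N) = -4 + 4 = 0)
M(n) = -27 (M(n) = (-3)³ = -27)
S = 31 (S = 8 - ((-1*(-3) + 6)*(-3) + 4) = 8 - ((3 + 6)*(-3) + 4) = 8 - (9*(-3) + 4) = 8 - (-27 + 4) = 8 - 1*(-23) = 8 + 23 = 31)
(M(3)*y(I(2, -4)))*S = -27*0*31 = 0*31 = 0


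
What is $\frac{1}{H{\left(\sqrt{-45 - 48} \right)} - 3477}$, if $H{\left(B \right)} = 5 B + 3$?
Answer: $- \frac{1158}{4023667} - \frac{5 i \sqrt{93}}{12071001} \approx -0.0002878 - 3.9946 \cdot 10^{-6} i$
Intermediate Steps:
$H{\left(B \right)} = 3 + 5 B$
$\frac{1}{H{\left(\sqrt{-45 - 48} \right)} - 3477} = \frac{1}{\left(3 + 5 \sqrt{-45 - 48}\right) - 3477} = \frac{1}{\left(3 + 5 \sqrt{-93}\right) - 3477} = \frac{1}{\left(3 + 5 i \sqrt{93}\right) - 3477} = \frac{1}{-3474 + 5 i \sqrt{93}}$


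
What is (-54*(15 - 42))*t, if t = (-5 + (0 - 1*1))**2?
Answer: 52488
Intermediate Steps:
t = 36 (t = (-5 + (0 - 1))**2 = (-5 - 1)**2 = (-6)**2 = 36)
(-54*(15 - 42))*t = -54*(15 - 42)*36 = -54*(-27)*36 = 1458*36 = 52488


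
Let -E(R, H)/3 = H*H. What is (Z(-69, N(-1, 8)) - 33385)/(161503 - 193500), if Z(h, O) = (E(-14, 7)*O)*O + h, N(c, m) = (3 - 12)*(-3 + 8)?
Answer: 331129/31997 ≈ 10.349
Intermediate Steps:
E(R, H) = -3*H² (E(R, H) = -3*H*H = -3*H²)
N(c, m) = -45 (N(c, m) = -9*5 = -45)
Z(h, O) = h - 147*O² (Z(h, O) = ((-3*7²)*O)*O + h = ((-3*49)*O)*O + h = (-147*O)*O + h = -147*O² + h = h - 147*O²)
(Z(-69, N(-1, 8)) - 33385)/(161503 - 193500) = ((-69 - 147*(-45)²) - 33385)/(161503 - 193500) = ((-69 - 147*2025) - 33385)/(-31997) = ((-69 - 297675) - 33385)*(-1/31997) = (-297744 - 33385)*(-1/31997) = -331129*(-1/31997) = 331129/31997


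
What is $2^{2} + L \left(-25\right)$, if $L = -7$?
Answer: $179$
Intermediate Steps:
$2^{2} + L \left(-25\right) = 2^{2} - -175 = 4 + 175 = 179$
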